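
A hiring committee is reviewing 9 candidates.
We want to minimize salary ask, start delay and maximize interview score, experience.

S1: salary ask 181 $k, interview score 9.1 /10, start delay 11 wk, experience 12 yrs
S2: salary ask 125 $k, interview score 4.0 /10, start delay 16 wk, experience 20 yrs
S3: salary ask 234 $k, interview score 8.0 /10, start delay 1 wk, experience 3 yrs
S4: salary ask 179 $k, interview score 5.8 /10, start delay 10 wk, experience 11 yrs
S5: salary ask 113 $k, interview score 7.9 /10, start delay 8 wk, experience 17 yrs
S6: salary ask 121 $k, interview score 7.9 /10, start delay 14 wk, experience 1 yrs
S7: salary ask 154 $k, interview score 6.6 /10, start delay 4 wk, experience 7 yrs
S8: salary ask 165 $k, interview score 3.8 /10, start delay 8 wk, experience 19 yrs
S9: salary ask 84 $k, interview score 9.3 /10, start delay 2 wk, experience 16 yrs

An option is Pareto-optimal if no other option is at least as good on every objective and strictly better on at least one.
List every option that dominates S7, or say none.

S9

S9: salary ask 84≤154, interview score 9.3≥6.6, start delay 2≤4, experience 16≥7 — dominates S7.
Others (S1, S2, S3, S4, S5, S6, S8) are each worse than S7 on at least one objective.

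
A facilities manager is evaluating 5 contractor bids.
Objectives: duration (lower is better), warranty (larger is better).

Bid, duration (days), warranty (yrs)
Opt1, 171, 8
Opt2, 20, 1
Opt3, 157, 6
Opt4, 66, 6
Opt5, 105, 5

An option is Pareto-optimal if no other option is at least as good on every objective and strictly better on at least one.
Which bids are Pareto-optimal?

Opt1, Opt2, Opt4

Opt1: not dominated (best warranty).
Opt2: not dominated (best duration).
Opt3: dominated by Opt4 (duration 66≤157, warranty 6≥6).
Opt4: not dominated.
Opt5: dominated by Opt4 (duration 66≤105, warranty 6≥5).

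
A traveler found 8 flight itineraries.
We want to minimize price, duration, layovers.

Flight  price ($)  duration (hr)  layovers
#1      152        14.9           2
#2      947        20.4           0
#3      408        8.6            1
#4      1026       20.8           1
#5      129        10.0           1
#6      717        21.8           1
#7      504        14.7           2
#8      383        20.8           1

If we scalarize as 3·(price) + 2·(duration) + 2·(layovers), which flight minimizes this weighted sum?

#5

#1: 3·152 + 2·14.9 + 2·2 = 489.8
#2: 3·947 + 2·20.4 + 2·0 = 2881.8
#3: 3·408 + 2·8.6 + 2·1 = 1243.2
#4: 3·1026 + 2·20.8 + 2·1 = 3121.6
#5: 3·129 + 2·10.0 + 2·1 = 409.0
#6: 3·717 + 2·21.8 + 2·1 = 2196.6
#7: 3·504 + 2·14.7 + 2·2 = 1545.4
#8: 3·383 + 2·20.8 + 2·1 = 1192.6
Lowest: #5 at 409.0.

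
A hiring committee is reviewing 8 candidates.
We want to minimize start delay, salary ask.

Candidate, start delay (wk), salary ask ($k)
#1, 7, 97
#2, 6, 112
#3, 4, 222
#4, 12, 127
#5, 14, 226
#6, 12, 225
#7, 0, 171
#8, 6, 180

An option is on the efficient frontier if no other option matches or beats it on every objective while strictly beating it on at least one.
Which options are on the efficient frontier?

#1: not dominated (best salary ask).
#2: not dominated.
#3: dominated by #7 (start delay 0≤4, salary ask 171≤222).
#4: dominated by #1 (start delay 7≤12, salary ask 97≤127).
#5: dominated by #1 (start delay 7≤14, salary ask 97≤226).
#6: dominated by #1 (start delay 7≤12, salary ask 97≤225).
#7: not dominated (best start delay).
#8: dominated by #2 (start delay 6≤6, salary ask 112≤180).

#1, #2, #7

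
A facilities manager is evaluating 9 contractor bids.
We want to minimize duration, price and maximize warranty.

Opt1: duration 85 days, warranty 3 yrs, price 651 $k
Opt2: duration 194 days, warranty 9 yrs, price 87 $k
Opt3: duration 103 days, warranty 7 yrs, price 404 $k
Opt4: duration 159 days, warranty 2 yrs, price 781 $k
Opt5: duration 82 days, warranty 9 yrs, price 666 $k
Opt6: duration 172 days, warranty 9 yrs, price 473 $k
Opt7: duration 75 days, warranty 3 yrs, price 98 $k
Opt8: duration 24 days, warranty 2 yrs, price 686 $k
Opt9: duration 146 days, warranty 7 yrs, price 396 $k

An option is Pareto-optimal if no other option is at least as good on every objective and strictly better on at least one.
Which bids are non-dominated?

Opt1: dominated by Opt7 (duration 75≤85, warranty 3≥3, price 98≤651).
Opt2: not dominated (best price).
Opt3: not dominated.
Opt4: dominated by Opt1 (duration 85≤159, warranty 3≥2, price 651≤781).
Opt5: not dominated.
Opt6: not dominated.
Opt7: not dominated.
Opt8: not dominated (best duration).
Opt9: not dominated.

Opt2, Opt3, Opt5, Opt6, Opt7, Opt8, Opt9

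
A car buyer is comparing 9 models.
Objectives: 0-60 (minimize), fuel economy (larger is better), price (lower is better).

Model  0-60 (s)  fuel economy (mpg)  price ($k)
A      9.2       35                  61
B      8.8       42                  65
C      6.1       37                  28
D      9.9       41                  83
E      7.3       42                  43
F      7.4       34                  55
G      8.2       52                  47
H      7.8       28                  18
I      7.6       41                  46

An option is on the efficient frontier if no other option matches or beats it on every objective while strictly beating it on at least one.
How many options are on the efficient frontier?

A: dominated by C (0-60 6.1≤9.2, fuel economy 37≥35, price 28≤61).
B: dominated by E (0-60 7.3≤8.8, fuel economy 42≥42, price 43≤65).
C: not dominated (best 0-60).
D: dominated by B (0-60 8.8≤9.9, fuel economy 42≥41, price 65≤83).
E: not dominated.
F: dominated by C (0-60 6.1≤7.4, fuel economy 37≥34, price 28≤55).
G: not dominated (best fuel economy).
H: not dominated (best price).
I: dominated by E (0-60 7.3≤7.6, fuel economy 42≥41, price 43≤46).
Pareto-optimal: C, E, G, H → 4.

4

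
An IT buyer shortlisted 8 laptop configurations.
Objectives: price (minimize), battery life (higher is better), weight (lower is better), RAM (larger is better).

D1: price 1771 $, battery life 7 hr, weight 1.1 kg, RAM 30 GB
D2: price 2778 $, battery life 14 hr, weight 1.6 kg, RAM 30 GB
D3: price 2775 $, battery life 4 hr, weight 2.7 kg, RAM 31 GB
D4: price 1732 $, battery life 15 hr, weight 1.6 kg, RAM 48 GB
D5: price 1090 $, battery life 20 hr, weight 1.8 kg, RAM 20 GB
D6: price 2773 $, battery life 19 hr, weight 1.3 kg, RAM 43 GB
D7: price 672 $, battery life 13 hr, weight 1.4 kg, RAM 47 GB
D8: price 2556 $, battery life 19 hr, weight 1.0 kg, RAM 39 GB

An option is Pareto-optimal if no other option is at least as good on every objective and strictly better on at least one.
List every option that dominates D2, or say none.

D4: price 1732≤2778, battery life 15≥14, weight 1.6≤1.6, RAM 48≥30 — dominates D2.
D6: price 2773≤2778, battery life 19≥14, weight 1.3≤1.6, RAM 43≥30 — dominates D2.
D8: price 2556≤2778, battery life 19≥14, weight 1.0≤1.6, RAM 39≥30 — dominates D2.
Others (D1, D3, D5, D7) are each worse than D2 on at least one objective.

D4, D6, D8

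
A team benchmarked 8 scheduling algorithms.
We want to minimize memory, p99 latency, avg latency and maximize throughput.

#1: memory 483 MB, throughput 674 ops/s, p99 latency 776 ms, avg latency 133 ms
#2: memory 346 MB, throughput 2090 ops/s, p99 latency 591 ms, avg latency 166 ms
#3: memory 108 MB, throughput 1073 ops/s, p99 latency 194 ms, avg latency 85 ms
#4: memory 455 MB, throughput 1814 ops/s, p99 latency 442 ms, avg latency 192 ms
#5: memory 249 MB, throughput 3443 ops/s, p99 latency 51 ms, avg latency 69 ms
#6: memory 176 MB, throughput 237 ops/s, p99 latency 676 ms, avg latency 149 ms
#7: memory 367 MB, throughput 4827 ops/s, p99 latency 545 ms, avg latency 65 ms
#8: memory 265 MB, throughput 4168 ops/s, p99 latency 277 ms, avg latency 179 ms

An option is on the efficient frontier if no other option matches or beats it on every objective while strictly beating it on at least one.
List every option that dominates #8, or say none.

#1: worse on memory (483 vs 265).
#2: worse on memory (346 vs 265).
#3: worse on throughput (1073 vs 4168).
#4: worse on memory (455 vs 265).
#5: worse on throughput (3443 vs 4168).
#6: worse on throughput (237 vs 4168).
#7: worse on memory (367 vs 265).
No option dominates #8.

none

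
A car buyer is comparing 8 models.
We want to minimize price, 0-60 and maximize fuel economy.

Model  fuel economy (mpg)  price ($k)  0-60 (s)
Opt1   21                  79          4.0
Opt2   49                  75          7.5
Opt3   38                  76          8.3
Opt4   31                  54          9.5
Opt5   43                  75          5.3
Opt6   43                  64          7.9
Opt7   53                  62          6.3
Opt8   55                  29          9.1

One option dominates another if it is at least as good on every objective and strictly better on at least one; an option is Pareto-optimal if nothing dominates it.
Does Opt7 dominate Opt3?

Opt7 vs Opt3: fuel economy 53≥38, price 62≤76, 0-60 6.3≤8.3 — Opt7 is at least as good on every objective with at least one strict improvement.

Yes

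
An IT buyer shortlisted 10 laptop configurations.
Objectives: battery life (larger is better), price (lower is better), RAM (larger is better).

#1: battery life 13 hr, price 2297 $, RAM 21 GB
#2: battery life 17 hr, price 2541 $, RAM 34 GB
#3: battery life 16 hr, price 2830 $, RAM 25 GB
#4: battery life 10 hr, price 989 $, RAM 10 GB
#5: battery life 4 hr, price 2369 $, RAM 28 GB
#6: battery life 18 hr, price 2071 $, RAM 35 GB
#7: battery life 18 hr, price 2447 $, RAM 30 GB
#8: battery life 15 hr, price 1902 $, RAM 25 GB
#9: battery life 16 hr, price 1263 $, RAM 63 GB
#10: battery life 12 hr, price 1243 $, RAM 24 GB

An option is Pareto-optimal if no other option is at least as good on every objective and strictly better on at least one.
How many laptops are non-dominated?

#1: dominated by #6 (battery life 18≥13, price 2071≤2297, RAM 35≥21).
#2: dominated by #6 (battery life 18≥17, price 2071≤2541, RAM 35≥34).
#3: dominated by #2 (battery life 17≥16, price 2541≤2830, RAM 34≥25).
#4: not dominated (best price).
#5: dominated by #6 (battery life 18≥4, price 2071≤2369, RAM 35≥28).
#6: not dominated.
#7: dominated by #6 (battery life 18≥18, price 2071≤2447, RAM 35≥30).
#8: dominated by #9 (battery life 16≥15, price 1263≤1902, RAM 63≥25).
#9: not dominated (best RAM).
#10: not dominated.
Pareto-optimal: #4, #6, #9, #10 → 4.

4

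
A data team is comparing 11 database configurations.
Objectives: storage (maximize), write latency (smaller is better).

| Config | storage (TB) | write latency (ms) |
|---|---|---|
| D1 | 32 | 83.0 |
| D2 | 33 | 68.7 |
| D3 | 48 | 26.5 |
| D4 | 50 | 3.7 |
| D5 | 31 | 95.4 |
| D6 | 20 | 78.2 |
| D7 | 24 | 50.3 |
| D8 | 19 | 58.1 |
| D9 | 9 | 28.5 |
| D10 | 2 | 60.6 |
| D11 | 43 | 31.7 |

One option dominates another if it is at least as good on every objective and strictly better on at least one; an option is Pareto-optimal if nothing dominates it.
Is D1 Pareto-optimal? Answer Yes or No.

No

D2 vs D1: storage 33≥32, write latency 68.7≤83.0 — D2 is at least as good on every objective and strictly better on at least one, so D2 dominates D1.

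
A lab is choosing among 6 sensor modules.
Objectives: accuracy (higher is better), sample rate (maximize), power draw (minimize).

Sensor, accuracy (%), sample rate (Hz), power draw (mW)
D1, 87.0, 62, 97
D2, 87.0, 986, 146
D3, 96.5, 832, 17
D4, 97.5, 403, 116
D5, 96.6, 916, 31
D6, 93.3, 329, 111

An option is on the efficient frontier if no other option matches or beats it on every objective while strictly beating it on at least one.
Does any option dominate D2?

D1: worse on sample rate (62 vs 986).
D3: worse on sample rate (832 vs 986).
D4: worse on sample rate (403 vs 986).
D5: worse on sample rate (916 vs 986).
D6: worse on sample rate (329 vs 986).
No option is at least as good as D2 on every objective and strictly better on one.

No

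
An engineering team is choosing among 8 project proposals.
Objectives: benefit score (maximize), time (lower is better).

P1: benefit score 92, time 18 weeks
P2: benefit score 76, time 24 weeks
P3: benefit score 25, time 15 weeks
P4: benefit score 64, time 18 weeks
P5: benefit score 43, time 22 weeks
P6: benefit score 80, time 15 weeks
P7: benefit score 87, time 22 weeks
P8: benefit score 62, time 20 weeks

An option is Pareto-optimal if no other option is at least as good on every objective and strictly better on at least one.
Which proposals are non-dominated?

P1, P6

P1: not dominated (best benefit score).
P2: dominated by P1 (benefit score 92≥76, time 18≤24).
P3: dominated by P6 (benefit score 80≥25, time 15≤15).
P4: dominated by P1 (benefit score 92≥64, time 18≤18).
P5: dominated by P1 (benefit score 92≥43, time 18≤22).
P6: not dominated.
P7: dominated by P1 (benefit score 92≥87, time 18≤22).
P8: dominated by P1 (benefit score 92≥62, time 18≤20).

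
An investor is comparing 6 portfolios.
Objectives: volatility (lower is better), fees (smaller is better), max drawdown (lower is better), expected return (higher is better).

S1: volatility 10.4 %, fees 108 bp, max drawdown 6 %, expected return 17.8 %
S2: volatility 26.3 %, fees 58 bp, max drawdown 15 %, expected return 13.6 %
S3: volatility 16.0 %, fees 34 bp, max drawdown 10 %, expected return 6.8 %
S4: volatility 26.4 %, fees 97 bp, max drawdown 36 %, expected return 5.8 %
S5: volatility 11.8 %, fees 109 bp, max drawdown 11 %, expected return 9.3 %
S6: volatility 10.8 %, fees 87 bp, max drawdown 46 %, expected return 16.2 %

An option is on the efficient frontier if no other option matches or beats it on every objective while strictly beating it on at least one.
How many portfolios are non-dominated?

S1: not dominated (best volatility).
S2: not dominated.
S3: not dominated (best fees).
S4: dominated by S2 (volatility 26.3≤26.4, fees 58≤97, max drawdown 15≤36, expected return 13.6≥5.8).
S5: dominated by S1 (volatility 10.4≤11.8, fees 108≤109, max drawdown 6≤11, expected return 17.8≥9.3).
S6: not dominated.
Pareto-optimal: S1, S2, S3, S6 → 4.

4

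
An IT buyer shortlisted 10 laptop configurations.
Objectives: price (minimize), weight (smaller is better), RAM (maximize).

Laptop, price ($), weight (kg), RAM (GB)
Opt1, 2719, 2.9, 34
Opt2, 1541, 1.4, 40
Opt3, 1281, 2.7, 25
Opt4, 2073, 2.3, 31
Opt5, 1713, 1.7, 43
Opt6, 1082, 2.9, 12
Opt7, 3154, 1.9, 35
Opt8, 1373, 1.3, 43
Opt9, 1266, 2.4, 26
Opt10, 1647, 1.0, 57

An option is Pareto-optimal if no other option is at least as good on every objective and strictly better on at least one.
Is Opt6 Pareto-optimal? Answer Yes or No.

Opt1: worse on price (2719 vs 1082).
Opt2: worse on price (1541 vs 1082).
Opt3: worse on price (1281 vs 1082).
Opt4: worse on price (2073 vs 1082).
Opt5: worse on price (1713 vs 1082).
Opt7: worse on price (3154 vs 1082).
Opt8: worse on price (1373 vs 1082).
Opt9: worse on price (1266 vs 1082).
Opt10: worse on price (1647 vs 1082).
No option is at least as good as Opt6 on every objective and strictly better on one.

Yes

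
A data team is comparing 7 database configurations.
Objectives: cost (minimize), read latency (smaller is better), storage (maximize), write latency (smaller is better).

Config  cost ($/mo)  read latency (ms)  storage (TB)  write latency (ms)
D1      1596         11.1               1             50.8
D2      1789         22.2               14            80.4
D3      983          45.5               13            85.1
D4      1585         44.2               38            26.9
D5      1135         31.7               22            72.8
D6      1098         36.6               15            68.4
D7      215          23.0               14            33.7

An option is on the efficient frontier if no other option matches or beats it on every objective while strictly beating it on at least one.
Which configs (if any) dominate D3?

D7

D7: cost 215≤983, read latency 23.0≤45.5, storage 14≥13, write latency 33.7≤85.1 — dominates D3.
Others (D1, D2, D4, D5, D6) are each worse than D3 on at least one objective.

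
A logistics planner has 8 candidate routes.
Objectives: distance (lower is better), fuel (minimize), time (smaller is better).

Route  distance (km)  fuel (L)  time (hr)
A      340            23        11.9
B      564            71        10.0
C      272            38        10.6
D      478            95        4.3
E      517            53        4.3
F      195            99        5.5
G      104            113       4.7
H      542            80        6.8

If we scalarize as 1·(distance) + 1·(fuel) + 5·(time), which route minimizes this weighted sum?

G

A: 1·340 + 1·23 + 5·11.9 = 422.5
B: 1·564 + 1·71 + 5·10.0 = 685.0
C: 1·272 + 1·38 + 5·10.6 = 363.0
D: 1·478 + 1·95 + 5·4.3 = 594.5
E: 1·517 + 1·53 + 5·4.3 = 591.5
F: 1·195 + 1·99 + 5·5.5 = 321.5
G: 1·104 + 1·113 + 5·4.7 = 240.5
H: 1·542 + 1·80 + 5·6.8 = 656.0
Lowest: G at 240.5.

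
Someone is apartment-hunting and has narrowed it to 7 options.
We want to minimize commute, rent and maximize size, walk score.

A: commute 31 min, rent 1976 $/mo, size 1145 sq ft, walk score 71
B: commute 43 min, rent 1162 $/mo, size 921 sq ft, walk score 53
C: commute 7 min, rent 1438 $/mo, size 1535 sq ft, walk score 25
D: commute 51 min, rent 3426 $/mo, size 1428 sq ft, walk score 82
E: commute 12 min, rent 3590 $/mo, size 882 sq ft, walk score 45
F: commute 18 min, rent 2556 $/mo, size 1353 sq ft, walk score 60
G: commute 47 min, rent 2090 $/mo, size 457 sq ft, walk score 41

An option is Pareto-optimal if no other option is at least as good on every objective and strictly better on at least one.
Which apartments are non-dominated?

A: not dominated.
B: not dominated (best rent).
C: not dominated (best commute).
D: not dominated (best walk score).
E: not dominated.
F: not dominated.
G: dominated by A (commute 31≤47, rent 1976≤2090, size 1145≥457, walk score 71≥41).

A, B, C, D, E, F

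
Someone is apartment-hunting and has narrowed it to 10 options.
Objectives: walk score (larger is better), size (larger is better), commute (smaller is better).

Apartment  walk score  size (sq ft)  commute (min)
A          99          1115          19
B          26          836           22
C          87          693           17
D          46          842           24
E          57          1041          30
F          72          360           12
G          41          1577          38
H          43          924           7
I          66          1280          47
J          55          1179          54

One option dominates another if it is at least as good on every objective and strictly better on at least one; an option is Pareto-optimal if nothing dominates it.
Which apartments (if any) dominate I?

A: worse on size (1115 vs 1280).
B: worse on walk score (26 vs 66).
C: worse on size (693 vs 1280).
D: worse on walk score (46 vs 66).
E: worse on walk score (57 vs 66).
F: worse on size (360 vs 1280).
G: worse on walk score (41 vs 66).
H: worse on walk score (43 vs 66).
J: worse on walk score (55 vs 66).
No option dominates I.

none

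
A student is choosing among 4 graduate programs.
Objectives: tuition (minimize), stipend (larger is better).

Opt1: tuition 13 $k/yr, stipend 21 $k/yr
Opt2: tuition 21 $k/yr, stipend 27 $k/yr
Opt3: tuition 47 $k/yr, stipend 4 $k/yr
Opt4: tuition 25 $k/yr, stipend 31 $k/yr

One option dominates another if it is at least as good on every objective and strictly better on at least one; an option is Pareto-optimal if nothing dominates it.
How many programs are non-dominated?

Opt1: not dominated (best tuition).
Opt2: not dominated.
Opt3: dominated by Opt1 (tuition 13≤47, stipend 21≥4).
Opt4: not dominated (best stipend).
Pareto-optimal: Opt1, Opt2, Opt4 → 3.

3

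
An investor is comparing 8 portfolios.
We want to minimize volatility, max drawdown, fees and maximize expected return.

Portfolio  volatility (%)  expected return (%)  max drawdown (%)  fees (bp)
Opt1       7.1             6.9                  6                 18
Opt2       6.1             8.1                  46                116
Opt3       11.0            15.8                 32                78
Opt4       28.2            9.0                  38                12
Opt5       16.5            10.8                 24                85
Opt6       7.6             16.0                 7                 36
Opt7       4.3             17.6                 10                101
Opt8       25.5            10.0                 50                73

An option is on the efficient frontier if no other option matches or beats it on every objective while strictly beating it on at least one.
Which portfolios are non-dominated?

Opt1: not dominated (best max drawdown).
Opt2: dominated by Opt7 (volatility 4.3≤6.1, expected return 17.6≥8.1, max drawdown 10≤46, fees 101≤116).
Opt3: dominated by Opt6 (volatility 7.6≤11.0, expected return 16.0≥15.8, max drawdown 7≤32, fees 36≤78).
Opt4: not dominated (best fees).
Opt5: dominated by Opt6 (volatility 7.6≤16.5, expected return 16.0≥10.8, max drawdown 7≤24, fees 36≤85).
Opt6: not dominated.
Opt7: not dominated (best volatility).
Opt8: dominated by Opt6 (volatility 7.6≤25.5, expected return 16.0≥10.0, max drawdown 7≤50, fees 36≤73).

Opt1, Opt4, Opt6, Opt7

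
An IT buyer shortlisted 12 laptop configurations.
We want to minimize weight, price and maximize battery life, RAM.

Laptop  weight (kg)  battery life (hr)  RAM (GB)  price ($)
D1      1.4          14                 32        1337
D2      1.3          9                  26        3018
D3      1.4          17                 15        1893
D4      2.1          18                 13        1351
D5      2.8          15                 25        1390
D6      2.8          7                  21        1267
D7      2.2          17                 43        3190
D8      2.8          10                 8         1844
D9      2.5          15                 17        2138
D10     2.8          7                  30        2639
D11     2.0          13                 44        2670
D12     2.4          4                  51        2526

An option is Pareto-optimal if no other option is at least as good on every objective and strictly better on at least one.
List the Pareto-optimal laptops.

D1, D2, D3, D4, D5, D6, D7, D9, D11, D12

D1: not dominated.
D2: not dominated (best weight).
D3: not dominated.
D4: not dominated (best battery life).
D5: not dominated.
D6: not dominated (best price).
D7: not dominated.
D8: dominated by D1 (weight 1.4≤2.8, battery life 14≥10, RAM 32≥8, price 1337≤1844).
D9: not dominated.
D10: dominated by D1 (weight 1.4≤2.8, battery life 14≥7, RAM 32≥30, price 1337≤2639).
D11: not dominated.
D12: not dominated (best RAM).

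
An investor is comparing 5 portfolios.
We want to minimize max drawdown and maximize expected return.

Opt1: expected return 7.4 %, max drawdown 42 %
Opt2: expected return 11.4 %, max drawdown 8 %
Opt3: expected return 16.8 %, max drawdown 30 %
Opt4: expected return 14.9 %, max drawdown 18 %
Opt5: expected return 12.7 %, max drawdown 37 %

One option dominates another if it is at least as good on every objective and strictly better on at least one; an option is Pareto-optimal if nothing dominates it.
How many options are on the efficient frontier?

3

Opt1: dominated by Opt2 (expected return 11.4≥7.4, max drawdown 8≤42).
Opt2: not dominated (best max drawdown).
Opt3: not dominated (best expected return).
Opt4: not dominated.
Opt5: dominated by Opt3 (expected return 16.8≥12.7, max drawdown 30≤37).
Pareto-optimal: Opt2, Opt3, Opt4 → 3.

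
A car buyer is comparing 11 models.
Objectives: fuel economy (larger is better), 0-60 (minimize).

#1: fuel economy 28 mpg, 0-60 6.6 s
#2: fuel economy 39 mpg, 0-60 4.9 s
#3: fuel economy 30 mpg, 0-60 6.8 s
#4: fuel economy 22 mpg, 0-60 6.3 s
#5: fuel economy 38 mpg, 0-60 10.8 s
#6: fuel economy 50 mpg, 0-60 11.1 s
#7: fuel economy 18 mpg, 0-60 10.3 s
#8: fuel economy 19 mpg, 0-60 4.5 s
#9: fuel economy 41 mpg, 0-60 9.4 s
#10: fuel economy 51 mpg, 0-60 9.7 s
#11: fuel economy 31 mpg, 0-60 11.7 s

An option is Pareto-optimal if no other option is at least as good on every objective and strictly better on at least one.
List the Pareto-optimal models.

#1: dominated by #2 (fuel economy 39≥28, 0-60 4.9≤6.6).
#2: not dominated.
#3: dominated by #2 (fuel economy 39≥30, 0-60 4.9≤6.8).
#4: dominated by #2 (fuel economy 39≥22, 0-60 4.9≤6.3).
#5: dominated by #2 (fuel economy 39≥38, 0-60 4.9≤10.8).
#6: dominated by #10 (fuel economy 51≥50, 0-60 9.7≤11.1).
#7: dominated by #1 (fuel economy 28≥18, 0-60 6.6≤10.3).
#8: not dominated (best 0-60).
#9: not dominated.
#10: not dominated (best fuel economy).
#11: dominated by #2 (fuel economy 39≥31, 0-60 4.9≤11.7).

#2, #8, #9, #10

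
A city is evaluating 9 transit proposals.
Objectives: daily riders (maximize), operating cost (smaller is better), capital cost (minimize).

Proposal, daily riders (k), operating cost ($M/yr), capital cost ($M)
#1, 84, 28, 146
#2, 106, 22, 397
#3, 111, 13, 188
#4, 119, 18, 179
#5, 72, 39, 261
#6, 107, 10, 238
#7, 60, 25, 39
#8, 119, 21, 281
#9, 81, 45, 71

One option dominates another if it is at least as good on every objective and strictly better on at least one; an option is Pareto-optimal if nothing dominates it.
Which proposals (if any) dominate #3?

none

#1: worse on daily riders (84 vs 111).
#2: worse on daily riders (106 vs 111).
#4: worse on operating cost (18 vs 13).
#5: worse on daily riders (72 vs 111).
#6: worse on daily riders (107 vs 111).
#7: worse on daily riders (60 vs 111).
#8: worse on operating cost (21 vs 13).
#9: worse on daily riders (81 vs 111).
No option dominates #3.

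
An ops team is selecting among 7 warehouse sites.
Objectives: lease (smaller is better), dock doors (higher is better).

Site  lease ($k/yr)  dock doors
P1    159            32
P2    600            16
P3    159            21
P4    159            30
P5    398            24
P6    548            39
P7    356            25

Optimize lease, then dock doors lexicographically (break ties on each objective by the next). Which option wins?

P1

First minimize lease: best is 159, kept {P1, P3, P4}.
Then maximize dock doors: best is 32, kept {P1}.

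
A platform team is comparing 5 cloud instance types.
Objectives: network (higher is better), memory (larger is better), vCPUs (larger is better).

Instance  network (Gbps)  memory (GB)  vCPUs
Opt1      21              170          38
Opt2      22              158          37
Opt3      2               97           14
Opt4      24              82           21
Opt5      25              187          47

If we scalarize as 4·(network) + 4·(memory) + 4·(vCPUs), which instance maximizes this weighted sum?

Opt5

Opt1: 4·21 + 4·170 + 4·38 = 916
Opt2: 4·22 + 4·158 + 4·37 = 868
Opt3: 4·2 + 4·97 + 4·14 = 452
Opt4: 4·24 + 4·82 + 4·21 = 508
Opt5: 4·25 + 4·187 + 4·47 = 1036
Highest: Opt5 at 1036.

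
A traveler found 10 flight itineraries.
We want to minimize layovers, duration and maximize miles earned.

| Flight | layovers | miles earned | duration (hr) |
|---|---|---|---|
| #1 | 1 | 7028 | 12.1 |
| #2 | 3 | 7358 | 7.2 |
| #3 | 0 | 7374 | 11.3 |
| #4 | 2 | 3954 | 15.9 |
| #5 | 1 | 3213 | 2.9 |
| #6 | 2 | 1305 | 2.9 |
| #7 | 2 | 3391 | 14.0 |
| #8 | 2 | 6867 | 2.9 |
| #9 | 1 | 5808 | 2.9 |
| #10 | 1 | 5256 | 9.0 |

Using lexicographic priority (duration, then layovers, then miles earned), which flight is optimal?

#9

First minimize duration: best is 2.9, kept {#5, #6, #8, #9}.
Then minimize layovers: best is 1, kept {#5, #9}.
Then maximize miles earned: best is 5808, kept {#9}.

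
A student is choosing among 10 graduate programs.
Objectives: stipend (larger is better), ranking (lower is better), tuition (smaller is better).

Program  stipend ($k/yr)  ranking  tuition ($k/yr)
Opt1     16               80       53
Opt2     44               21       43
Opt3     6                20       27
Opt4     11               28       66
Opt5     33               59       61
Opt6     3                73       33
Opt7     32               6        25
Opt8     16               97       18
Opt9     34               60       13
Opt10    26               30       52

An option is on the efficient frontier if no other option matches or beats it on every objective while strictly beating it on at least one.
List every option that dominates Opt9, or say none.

Opt1: worse on stipend (16 vs 34).
Opt2: worse on tuition (43 vs 13).
Opt3: worse on stipend (6 vs 34).
Opt4: worse on stipend (11 vs 34).
Opt5: worse on stipend (33 vs 34).
Opt6: worse on stipend (3 vs 34).
Opt7: worse on stipend (32 vs 34).
Opt8: worse on stipend (16 vs 34).
Opt10: worse on stipend (26 vs 34).
No option dominates Opt9.

none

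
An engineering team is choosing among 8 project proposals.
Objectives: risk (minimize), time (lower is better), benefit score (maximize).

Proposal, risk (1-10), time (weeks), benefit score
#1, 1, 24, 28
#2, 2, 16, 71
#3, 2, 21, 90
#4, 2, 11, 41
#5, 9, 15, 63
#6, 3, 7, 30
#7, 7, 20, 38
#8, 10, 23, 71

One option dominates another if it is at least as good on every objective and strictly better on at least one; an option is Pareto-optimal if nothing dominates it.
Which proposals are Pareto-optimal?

#1: not dominated (best risk).
#2: not dominated.
#3: not dominated (best benefit score).
#4: not dominated.
#5: not dominated.
#6: not dominated (best time).
#7: dominated by #2 (risk 2≤7, time 16≤20, benefit score 71≥38).
#8: dominated by #2 (risk 2≤10, time 16≤23, benefit score 71≥71).

#1, #2, #3, #4, #5, #6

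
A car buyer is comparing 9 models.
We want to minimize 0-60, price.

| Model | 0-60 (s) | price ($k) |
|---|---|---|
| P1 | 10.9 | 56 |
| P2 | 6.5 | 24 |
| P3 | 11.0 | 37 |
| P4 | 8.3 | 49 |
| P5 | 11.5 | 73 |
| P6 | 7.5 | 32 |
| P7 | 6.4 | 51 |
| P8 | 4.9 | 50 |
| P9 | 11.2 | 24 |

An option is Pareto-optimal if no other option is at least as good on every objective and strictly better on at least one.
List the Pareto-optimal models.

P2, P8

P1: dominated by P2 (0-60 6.5≤10.9, price 24≤56).
P2: not dominated.
P3: dominated by P2 (0-60 6.5≤11.0, price 24≤37).
P4: dominated by P2 (0-60 6.5≤8.3, price 24≤49).
P5: dominated by P1 (0-60 10.9≤11.5, price 56≤73).
P6: dominated by P2 (0-60 6.5≤7.5, price 24≤32).
P7: dominated by P8 (0-60 4.9≤6.4, price 50≤51).
P8: not dominated (best 0-60).
P9: dominated by P2 (0-60 6.5≤11.2, price 24≤24).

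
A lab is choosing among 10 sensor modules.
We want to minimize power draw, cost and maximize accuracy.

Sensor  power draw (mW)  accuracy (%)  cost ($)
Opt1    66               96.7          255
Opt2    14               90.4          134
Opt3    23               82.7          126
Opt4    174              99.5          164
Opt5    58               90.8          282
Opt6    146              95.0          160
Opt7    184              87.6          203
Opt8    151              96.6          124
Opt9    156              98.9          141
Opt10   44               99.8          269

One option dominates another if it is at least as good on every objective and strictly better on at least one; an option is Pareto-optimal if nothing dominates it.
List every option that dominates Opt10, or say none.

Opt1: worse on power draw (66 vs 44).
Opt2: worse on accuracy (90.4 vs 99.8).
Opt3: worse on accuracy (82.7 vs 99.8).
Opt4: worse on power draw (174 vs 44).
Opt5: worse on power draw (58 vs 44).
Opt6: worse on power draw (146 vs 44).
Opt7: worse on power draw (184 vs 44).
Opt8: worse on power draw (151 vs 44).
Opt9: worse on power draw (156 vs 44).
No option dominates Opt10.

none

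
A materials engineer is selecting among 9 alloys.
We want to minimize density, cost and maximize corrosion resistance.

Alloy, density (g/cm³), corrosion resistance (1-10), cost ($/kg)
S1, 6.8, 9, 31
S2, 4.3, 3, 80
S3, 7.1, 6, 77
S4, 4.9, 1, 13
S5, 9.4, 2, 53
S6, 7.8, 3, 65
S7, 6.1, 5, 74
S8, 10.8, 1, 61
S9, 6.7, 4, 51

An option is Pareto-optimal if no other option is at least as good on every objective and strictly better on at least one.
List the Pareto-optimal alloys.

S1: not dominated (best corrosion resistance).
S2: not dominated (best density).
S3: dominated by S1 (density 6.8≤7.1, corrosion resistance 9≥6, cost 31≤77).
S4: not dominated (best cost).
S5: dominated by S1 (density 6.8≤9.4, corrosion resistance 9≥2, cost 31≤53).
S6: dominated by S1 (density 6.8≤7.8, corrosion resistance 9≥3, cost 31≤65).
S7: not dominated.
S8: dominated by S1 (density 6.8≤10.8, corrosion resistance 9≥1, cost 31≤61).
S9: not dominated.

S1, S2, S4, S7, S9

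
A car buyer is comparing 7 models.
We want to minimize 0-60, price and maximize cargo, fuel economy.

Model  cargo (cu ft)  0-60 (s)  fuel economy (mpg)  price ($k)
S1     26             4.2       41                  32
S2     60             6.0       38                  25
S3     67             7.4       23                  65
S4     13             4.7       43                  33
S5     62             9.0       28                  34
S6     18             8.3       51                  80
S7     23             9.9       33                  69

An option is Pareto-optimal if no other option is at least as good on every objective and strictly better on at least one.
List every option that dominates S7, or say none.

S1, S2

S1: cargo 26≥23, 0-60 4.2≤9.9, fuel economy 41≥33, price 32≤69 — dominates S7.
S2: cargo 60≥23, 0-60 6.0≤9.9, fuel economy 38≥33, price 25≤69 — dominates S7.
Others (S3, S4, S5, S6) are each worse than S7 on at least one objective.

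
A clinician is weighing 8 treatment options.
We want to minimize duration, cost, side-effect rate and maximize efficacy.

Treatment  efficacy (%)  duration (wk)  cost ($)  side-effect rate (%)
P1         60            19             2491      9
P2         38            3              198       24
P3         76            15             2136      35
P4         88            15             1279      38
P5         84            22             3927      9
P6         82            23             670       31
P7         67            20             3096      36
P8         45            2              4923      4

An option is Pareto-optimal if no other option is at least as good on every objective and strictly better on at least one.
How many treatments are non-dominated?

P1: not dominated.
P2: not dominated (best cost).
P3: not dominated.
P4: not dominated (best efficacy).
P5: not dominated.
P6: not dominated.
P7: dominated by P3 (efficacy 76≥67, duration 15≤20, cost 2136≤3096, side-effect rate 35≤36).
P8: not dominated (best duration).
Pareto-optimal: P1, P2, P3, P4, P5, P6, P8 → 7.

7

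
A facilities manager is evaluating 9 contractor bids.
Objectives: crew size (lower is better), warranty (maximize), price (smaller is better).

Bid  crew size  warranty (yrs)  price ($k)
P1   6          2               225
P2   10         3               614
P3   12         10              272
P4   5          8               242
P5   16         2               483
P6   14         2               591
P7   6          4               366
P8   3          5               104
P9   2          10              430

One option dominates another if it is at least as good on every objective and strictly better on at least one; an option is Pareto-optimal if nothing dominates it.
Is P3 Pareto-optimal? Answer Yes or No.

Yes

P1: worse on warranty (2 vs 10).
P2: worse on warranty (3 vs 10).
P4: worse on warranty (8 vs 10).
P5: worse on crew size (16 vs 12).
P6: worse on crew size (14 vs 12).
P7: worse on warranty (4 vs 10).
P8: worse on warranty (5 vs 10).
P9: worse on price (430 vs 272).
No option is at least as good as P3 on every objective and strictly better on one.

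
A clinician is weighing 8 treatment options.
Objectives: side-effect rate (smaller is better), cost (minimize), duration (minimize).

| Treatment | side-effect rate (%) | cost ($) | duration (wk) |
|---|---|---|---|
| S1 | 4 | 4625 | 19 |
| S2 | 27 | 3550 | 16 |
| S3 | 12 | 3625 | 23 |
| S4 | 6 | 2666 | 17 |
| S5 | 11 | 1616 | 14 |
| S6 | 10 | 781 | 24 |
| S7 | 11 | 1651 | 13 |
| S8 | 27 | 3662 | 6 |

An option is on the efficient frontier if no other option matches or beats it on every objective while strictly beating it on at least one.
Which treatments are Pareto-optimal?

S1, S4, S5, S6, S7, S8

S1: not dominated (best side-effect rate).
S2: dominated by S5 (side-effect rate 11≤27, cost 1616≤3550, duration 14≤16).
S3: dominated by S4 (side-effect rate 6≤12, cost 2666≤3625, duration 17≤23).
S4: not dominated.
S5: not dominated.
S6: not dominated (best cost).
S7: not dominated.
S8: not dominated (best duration).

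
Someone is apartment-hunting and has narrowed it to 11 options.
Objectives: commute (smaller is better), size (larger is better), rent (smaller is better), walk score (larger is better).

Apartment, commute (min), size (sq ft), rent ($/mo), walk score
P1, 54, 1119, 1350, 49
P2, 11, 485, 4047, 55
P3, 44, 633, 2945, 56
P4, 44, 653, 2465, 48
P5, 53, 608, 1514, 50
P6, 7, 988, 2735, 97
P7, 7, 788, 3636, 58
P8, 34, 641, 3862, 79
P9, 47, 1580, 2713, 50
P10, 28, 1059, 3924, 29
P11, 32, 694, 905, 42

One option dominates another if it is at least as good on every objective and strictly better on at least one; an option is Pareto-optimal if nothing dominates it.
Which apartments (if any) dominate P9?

none

P1: worse on commute (54 vs 47).
P2: worse on size (485 vs 1580).
P3: worse on size (633 vs 1580).
P4: worse on size (653 vs 1580).
P5: worse on commute (53 vs 47).
P6: worse on size (988 vs 1580).
P7: worse on size (788 vs 1580).
P8: worse on size (641 vs 1580).
P10: worse on size (1059 vs 1580).
P11: worse on size (694 vs 1580).
No option dominates P9.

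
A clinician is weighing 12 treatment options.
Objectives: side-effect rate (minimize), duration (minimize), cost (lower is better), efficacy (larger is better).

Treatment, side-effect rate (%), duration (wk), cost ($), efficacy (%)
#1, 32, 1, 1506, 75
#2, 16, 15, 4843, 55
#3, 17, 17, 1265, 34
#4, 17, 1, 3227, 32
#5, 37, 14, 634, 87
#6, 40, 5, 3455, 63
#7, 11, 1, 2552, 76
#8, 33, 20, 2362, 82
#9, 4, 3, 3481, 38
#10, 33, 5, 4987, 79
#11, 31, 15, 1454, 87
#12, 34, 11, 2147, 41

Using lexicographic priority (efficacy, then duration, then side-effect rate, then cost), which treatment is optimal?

#5

First maximize efficacy: best is 87, kept {#5, #11}.
Then minimize duration: best is 14, kept {#5}.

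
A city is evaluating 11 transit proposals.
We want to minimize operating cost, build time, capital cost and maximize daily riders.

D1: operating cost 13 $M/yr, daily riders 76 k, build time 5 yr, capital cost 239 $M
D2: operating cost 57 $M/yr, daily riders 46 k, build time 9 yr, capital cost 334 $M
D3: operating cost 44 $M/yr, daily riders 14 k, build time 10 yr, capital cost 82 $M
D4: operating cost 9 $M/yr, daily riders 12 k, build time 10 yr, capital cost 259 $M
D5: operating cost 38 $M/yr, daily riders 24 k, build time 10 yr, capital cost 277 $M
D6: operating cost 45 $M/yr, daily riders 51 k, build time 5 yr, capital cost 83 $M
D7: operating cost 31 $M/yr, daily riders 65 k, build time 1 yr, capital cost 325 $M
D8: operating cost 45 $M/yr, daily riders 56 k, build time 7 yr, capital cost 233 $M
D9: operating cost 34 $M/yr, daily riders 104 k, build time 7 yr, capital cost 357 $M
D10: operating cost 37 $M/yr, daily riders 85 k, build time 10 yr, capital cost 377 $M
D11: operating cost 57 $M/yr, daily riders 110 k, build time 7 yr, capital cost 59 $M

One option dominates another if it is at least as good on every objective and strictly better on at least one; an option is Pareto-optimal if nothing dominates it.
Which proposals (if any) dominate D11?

D1: worse on daily riders (76 vs 110).
D2: worse on daily riders (46 vs 110).
D3: worse on daily riders (14 vs 110).
D4: worse on daily riders (12 vs 110).
D5: worse on daily riders (24 vs 110).
D6: worse on daily riders (51 vs 110).
D7: worse on daily riders (65 vs 110).
D8: worse on daily riders (56 vs 110).
D9: worse on daily riders (104 vs 110).
D10: worse on daily riders (85 vs 110).
No option dominates D11.

none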